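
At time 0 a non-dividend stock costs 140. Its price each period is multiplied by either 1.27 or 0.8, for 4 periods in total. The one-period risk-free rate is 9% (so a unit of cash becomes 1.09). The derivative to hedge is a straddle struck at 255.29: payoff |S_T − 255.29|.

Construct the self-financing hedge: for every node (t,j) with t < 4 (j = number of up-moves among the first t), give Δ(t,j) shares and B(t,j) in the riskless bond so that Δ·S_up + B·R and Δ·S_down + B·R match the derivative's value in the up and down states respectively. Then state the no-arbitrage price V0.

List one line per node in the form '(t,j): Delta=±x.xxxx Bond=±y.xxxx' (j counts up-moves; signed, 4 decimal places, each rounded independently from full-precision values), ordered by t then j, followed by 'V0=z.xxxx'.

The replicating-portfolio and risk-neutral prices coincide; use p* = (1.09−0.8)/(1.27−0.8) = 0.6170 for the latter.
At expiry t=4: V(4,0)=197.9460, V(4,1)=164.2564, V(4,2)=110.7742, V(4,3)=25.8711, V(4,4)=108.9125
(3,0): S=71.6800. Δ = (V_up−V_dn)/(S_up−S_dn) = (164.2564−197.9460)/(91.0336−57.3440) = -1.0000. V = [p*·164.2564 + (1−p*)·197.9460]/1.09 = 162.5310. B = V − Δ·S = 234.2110.
(3,1): S=113.7920. Δ = (V_up−V_dn)/(S_up−S_dn) = (110.7742−164.2564)/(144.5158−91.0336) = -1.0000. V = [p*·110.7742 + (1−p*)·164.2564]/1.09 = 120.4190. B = V − Δ·S = 234.2110.
(3,2): S=180.6448. Δ = (V_up−V_dn)/(S_up−S_dn) = (25.8711−110.7742)/(229.4189−144.5158) = -1.0000. V = [p*·25.8711 + (1−p*)·110.7742]/1.09 = 53.5662. B = V − Δ·S = 234.2110.
(3,3): S=286.7736. Δ = (V_up−V_dn)/(S_up−S_dn) = (108.9125−25.8711)/(364.2025−229.4189) = 0.6161. V = [p*·108.9125 + (1−p*)·25.8711]/1.09 = 70.7426. B = V − Δ·S = -105.9412.
(2,0): S=89.6000. Δ = (V_up−V_dn)/(S_up−S_dn) = (120.4190−162.5310)/(113.7920−71.6800) = -1.0000. V = [p*·120.4190 + (1−p*)·162.5310]/1.09 = 125.2725. B = V − Δ·S = 214.8725.
(2,1): S=142.2400. Δ = (V_up−V_dn)/(S_up−S_dn) = (53.5662−120.4190)/(180.6448−113.7920) = -1.0000. V = [p*·53.5662 + (1−p*)·120.4190]/1.09 = 72.6325. B = V − Δ·S = 214.8725.
(2,2): S=225.8060. Δ = (V_up−V_dn)/(S_up−S_dn) = (70.7426−53.5662)/(286.7736−180.6448) = 0.1618. V = [p*·70.7426 + (1−p*)·53.5662]/1.09 = 58.8664. B = V − Δ·S = 22.3210.
(1,0): S=112.0000. Δ = (V_up−V_dn)/(S_up−S_dn) = (72.6325−125.2725)/(142.2400−89.6000) = -1.0000. V = [p*·72.6325 + (1−p*)·125.2725]/1.09 = 85.1307. B = V − Δ·S = 197.1307.
(1,1): S=177.8000. Δ = (V_up−V_dn)/(S_up−S_dn) = (58.8664−72.6325)/(225.8060−142.2400) = -0.1647. V = [p*·58.8664 + (1−p*)·72.6325]/1.09 = 58.8427. B = V − Δ·S = 88.1322.
(0,0): S=140.0000. Δ = (V_up−V_dn)/(S_up−S_dn) = (58.8427−85.1307)/(177.8000−112.0000) = -0.3995. V = [p*·58.8427 + (1−p*)·85.1307]/1.09 = 63.2206. B = V − Δ·S = 119.1526.
Root portfolio cost Δ·140+B reproduces V0=63.2206.

(0,0): Delta=-0.3995 Bond=119.1526
(1,0): Delta=-1.0000 Bond=197.1307
(1,1): Delta=-0.1647 Bond=88.1322
(2,0): Delta=-1.0000 Bond=214.8725
(2,1): Delta=-1.0000 Bond=214.8725
(2,2): Delta=0.1618 Bond=22.3210
(3,0): Delta=-1.0000 Bond=234.2110
(3,1): Delta=-1.0000 Bond=234.2110
(3,2): Delta=-1.0000 Bond=234.2110
(3,3): Delta=0.6161 Bond=-105.9412
V0=63.2206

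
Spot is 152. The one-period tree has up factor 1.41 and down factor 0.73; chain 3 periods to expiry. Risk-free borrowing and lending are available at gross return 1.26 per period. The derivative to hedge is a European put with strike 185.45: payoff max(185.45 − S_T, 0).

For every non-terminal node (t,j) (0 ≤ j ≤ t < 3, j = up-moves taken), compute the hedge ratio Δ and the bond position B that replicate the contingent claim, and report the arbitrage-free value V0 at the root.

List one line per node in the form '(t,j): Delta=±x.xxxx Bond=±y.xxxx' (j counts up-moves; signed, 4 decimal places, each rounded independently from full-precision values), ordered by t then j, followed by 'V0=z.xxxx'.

Since d<R<u, set p* = (R−d)/(u−d) = 0.7794; price each node as the discounted p*-expectation of its children.
At expiry t=3: V(3,0)=126.3194, V(3,1)=71.2389, V(3,2)=0.0000, V(3,3)=0.0000
(2,0): S=81.0008. Δ = (V_up−V_dn)/(S_up−S_dn) = (71.2389−126.3194)/(114.2111−59.1306) = -1.0000. V = [p*·71.2389 + (1−p*)·126.3194]/1.26 = 66.1817. B = V − Δ·S = 147.1825.
(2,1): S=156.4536. Δ = (V_up−V_dn)/(S_up−S_dn) = (0.0000−71.2389)/(220.5996−114.2111) = -0.6696. V = [p*·0.0000 + (1−p*)·71.2389]/1.26 = 12.4718. B = V − Δ·S = 117.2348.
(2,2): S=302.1912. Δ = (V_up−V_dn)/(S_up−S_dn) = (0.0000−0.0000)/(426.0896−220.5996) = 0.0000. V = [p*·0.0000 + (1−p*)·0.0000]/1.26 = 0.0000. B = V − Δ·S = 0.0000.
(1,0): S=110.9600. Δ = (V_up−V_dn)/(S_up−S_dn) = (12.4718−66.1817)/(156.4536−81.0008) = -0.7118. V = [p*·12.4718 + (1−p*)·66.1817]/1.26 = 19.3012. B = V − Δ·S = 98.2865.
(1,1): S=214.3200. Δ = (V_up−V_dn)/(S_up−S_dn) = (0.0000−12.4718)/(302.1912−156.4536) = -0.0856. V = [p*·0.0000 + (1−p*)·12.4718]/1.26 = 2.1834. B = V − Δ·S = 20.5243.
(0,0): S=152.0000. Δ = (V_up−V_dn)/(S_up−S_dn) = (2.1834−19.3012)/(214.3200−110.9600) = -0.1656. V = [p*·2.1834 + (1−p*)·19.3012]/1.26 = 4.7297. B = V − Δ·S = 29.9030.
Root portfolio cost Δ·152+B reproduces V0=4.7297.

(0,0): Delta=-0.1656 Bond=29.9030
(1,0): Delta=-0.7118 Bond=98.2865
(1,1): Delta=-0.0856 Bond=20.5243
(2,0): Delta=-1.0000 Bond=147.1825
(2,1): Delta=-0.6696 Bond=117.2348
(2,2): Delta=0.0000 Bond=0.0000
V0=4.7297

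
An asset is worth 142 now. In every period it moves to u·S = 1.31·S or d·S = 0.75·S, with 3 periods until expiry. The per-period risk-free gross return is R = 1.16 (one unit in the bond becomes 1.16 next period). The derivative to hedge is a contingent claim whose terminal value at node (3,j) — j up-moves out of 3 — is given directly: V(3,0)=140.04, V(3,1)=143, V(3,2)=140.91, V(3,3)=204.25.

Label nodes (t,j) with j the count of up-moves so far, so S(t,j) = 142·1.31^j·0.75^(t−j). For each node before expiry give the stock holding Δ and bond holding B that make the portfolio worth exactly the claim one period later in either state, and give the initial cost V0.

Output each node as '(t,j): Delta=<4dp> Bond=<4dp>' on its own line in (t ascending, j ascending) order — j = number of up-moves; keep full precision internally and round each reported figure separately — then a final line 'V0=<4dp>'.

Since d<R<u, set p* = (R−d)/(u−d) = 0.7321; price each node as the discounted p*-expectation of its children.
Terminal payoffs: V(3,0)=140.0400, V(3,1)=143.0000, V(3,2)=140.9100, V(3,3)=204.2500
  t=2,j=0: stock 79.8750 → up 104.6363 (V=143.0000), down 59.9062 (V=140.0400). Price 122.5924; hedge Δ=0.0662, bond B=117.3067.
  t=2,j=1: stock 139.5150 → up 182.7647 (V=140.9100), down 104.6363 (V=143.0000). Price 121.9567; hedge Δ=-0.0268, bond B=125.6889.
  t=2,j=2: stock 243.6862 → up 319.2289 (V=204.2500), down 182.7647 (V=140.9100). Price 161.4517; hedge Δ=0.4642, bond B=48.3445.
  t=1,j=0: stock 106.5000 → up 139.5150 (V=121.9567), down 79.8750 (V=122.5924). Price 105.2819; hedge Δ=-0.0107, bond B=106.4169.
  t=1,j=1: stock 186.0200 → up 243.6862 (V=161.4517), down 139.5150 (V=121.9567). Price 130.0626; hedge Δ=0.3791, bond B=59.5360.
  t=0,j=0: stock 142.0000 → up 186.0200 (V=130.0626), down 106.5000 (V=105.2819). Price 106.4008; hedge Δ=0.3116, bond B=62.1495.
Root portfolio cost Δ·142+B reproduces V0=106.4008.

(0,0): Delta=0.3116 Bond=62.1495
(1,0): Delta=-0.0107 Bond=106.4169
(1,1): Delta=0.3791 Bond=59.5360
(2,0): Delta=0.0662 Bond=117.3067
(2,1): Delta=-0.0268 Bond=125.6889
(2,2): Delta=0.4642 Bond=48.3445
V0=106.4008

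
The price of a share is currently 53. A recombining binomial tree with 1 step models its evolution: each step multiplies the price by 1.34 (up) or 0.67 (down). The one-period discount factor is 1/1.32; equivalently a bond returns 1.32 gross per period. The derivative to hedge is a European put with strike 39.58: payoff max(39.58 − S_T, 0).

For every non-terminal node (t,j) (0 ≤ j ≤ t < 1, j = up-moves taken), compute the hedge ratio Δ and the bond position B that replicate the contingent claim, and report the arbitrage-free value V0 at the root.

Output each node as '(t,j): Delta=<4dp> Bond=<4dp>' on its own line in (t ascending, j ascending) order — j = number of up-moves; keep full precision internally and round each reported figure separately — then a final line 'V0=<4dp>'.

(0,0): Delta=-0.1146 Bond=6.1667
V0=0.0920

The replicating-portfolio and risk-neutral prices coincide; use p* = (1.32−0.67)/(1.34−0.67) = 0.9701 for the latter.
Terminal payoffs: V(1,0)=4.0700, V(1,1)=0.0000
(0,0): S=53.0000. Δ = (V_up−V_dn)/(S_up−S_dn) = (0.0000−4.0700)/(71.0200−35.5100) = -0.1146. V = [p*·0.0000 + (1−p*)·4.0700]/1.32 = 0.0920. B = V − Δ·S = 6.1667.
Self-financing check: at every node Δ·S+B equals the discounted successor values.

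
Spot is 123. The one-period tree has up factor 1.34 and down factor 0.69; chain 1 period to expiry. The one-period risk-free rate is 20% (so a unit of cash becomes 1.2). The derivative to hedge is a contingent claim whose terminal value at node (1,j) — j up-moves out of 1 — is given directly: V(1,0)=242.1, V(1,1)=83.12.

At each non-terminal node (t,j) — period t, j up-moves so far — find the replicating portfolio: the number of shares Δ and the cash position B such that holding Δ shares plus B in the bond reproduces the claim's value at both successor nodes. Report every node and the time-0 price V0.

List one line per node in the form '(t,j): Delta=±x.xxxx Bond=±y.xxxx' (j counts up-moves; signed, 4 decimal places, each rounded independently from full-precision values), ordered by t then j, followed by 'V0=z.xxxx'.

(0,0): Delta=-1.9885 Bond=342.3862
V0=97.8015

Since d<R<u, set p* = (R−d)/(u−d) = 0.7846; price each node as the discounted p*-expectation of its children.
Payoff layer (t=1): V(1,0)=242.1000, V(1,1)=83.1200
Node (0,0) S=123.0000: V=(p*·83.1200+(1−p*)·242.1000)/1.2=97.8015; Δ=(83.1200−242.1000)/(164.8200−84.8700)=-1.9885; B=V−Δ·S=342.3862
The time-0 hedge costs 97.8015, which is the no-arbitrage price.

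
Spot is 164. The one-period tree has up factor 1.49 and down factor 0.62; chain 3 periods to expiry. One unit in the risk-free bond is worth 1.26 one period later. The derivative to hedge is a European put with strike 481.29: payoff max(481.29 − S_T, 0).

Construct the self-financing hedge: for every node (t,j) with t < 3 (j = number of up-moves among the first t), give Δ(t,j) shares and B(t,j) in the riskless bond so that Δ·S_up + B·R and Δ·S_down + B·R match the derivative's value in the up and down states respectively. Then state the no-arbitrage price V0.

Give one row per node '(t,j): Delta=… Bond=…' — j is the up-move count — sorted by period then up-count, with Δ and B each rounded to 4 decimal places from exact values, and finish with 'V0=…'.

Risk-neutral probability p* = (R−d)/(u−d) = (1.26−0.62)/(1.49−0.62) = 0.7356.
Terminal values V(3,·): V(3,0)=442.2042, V(3,1)=387.3580, V(3,2)=255.5502, V(3,3)=0.0000
Node (2,0) S=63.0416: V=(p*·387.3580+(1−p*)·442.2042)/1.26=318.9346; Δ=(387.3580−442.2042)/(93.9320−39.0858)=-1.0000; B=V−Δ·S=381.9762
Node (2,1) S=151.5032: V=(p*·255.5502+(1−p*)·387.3580)/1.26=230.4730; Δ=(255.5502−387.3580)/(225.7398−93.9320)=-1.0000; B=V−Δ·S=381.9762
Node (2,2) S=364.0964: V=(p*·0.0000+(1−p*)·255.5502)/1.26=53.6185; Δ=(0.0000−255.5502)/(542.5036−225.7398)=-0.8068; B=V−Δ·S=347.3544
Node (1,0) S=101.6800: V=(p*·230.4730+(1−p*)·318.9346)/1.26=201.4757; Δ=(230.4730−318.9346)/(151.5032−63.0416)=-1.0000; B=V−Δ·S=303.1557
Node (1,1) S=244.3600: V=(p*·53.6185+(1−p*)·230.4730)/1.26=79.6612; Δ=(53.6185−230.4730)/(364.0964−151.5032)=-0.8319; B=V−Δ·S=282.9423
Node (0,0) S=164.0000: V=(p*·79.6612+(1−p*)·201.4757)/1.26=88.7818; Δ=(79.6612−201.4757)/(244.3600−101.6800)=-0.8538; B=V−Δ·S=228.7985
Check: Δ(0,0)·S0 + B(0,0) = 88.7818 = V0.

(0,0): Delta=-0.8538 Bond=228.7985
(1,0): Delta=-1.0000 Bond=303.1557
(1,1): Delta=-0.8319 Bond=282.9423
(2,0): Delta=-1.0000 Bond=381.9762
(2,1): Delta=-1.0000 Bond=381.9762
(2,2): Delta=-0.8068 Bond=347.3544
V0=88.7818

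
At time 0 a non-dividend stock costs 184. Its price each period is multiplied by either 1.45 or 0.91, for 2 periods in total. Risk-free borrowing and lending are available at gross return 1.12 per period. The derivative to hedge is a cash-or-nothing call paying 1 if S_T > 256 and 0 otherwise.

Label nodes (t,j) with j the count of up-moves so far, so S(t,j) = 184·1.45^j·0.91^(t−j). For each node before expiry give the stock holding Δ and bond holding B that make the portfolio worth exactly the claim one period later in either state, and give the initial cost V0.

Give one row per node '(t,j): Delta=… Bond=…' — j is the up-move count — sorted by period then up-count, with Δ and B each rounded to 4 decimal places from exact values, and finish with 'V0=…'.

Since d<R<u, set p* = (R−d)/(u−d) = 0.3889; price each node as the discounted p*-expectation of its children.
Terminal values V(2,·): V(2,0)=0.0000, V(2,1)=0.0000, V(2,2)=1.0000
  t=1,j=0: stock 167.4400 → up 242.7880 (V=0.0000), down 152.3704 (V=0.0000). Price 0.0000; hedge Δ=0.0000, bond B=0.0000.
  t=1,j=1: stock 266.8000 → up 386.8600 (V=1.0000), down 242.7880 (V=0.0000). Price 0.3472; hedge Δ=0.0069, bond B=-1.5046.
  t=0,j=0: stock 184.0000 → up 266.8000 (V=0.3472), down 167.4400 (V=0.0000). Price 0.1206; hedge Δ=0.0035, bond B=-0.5224.
Self-financing check: at every node Δ·S+B equals the discounted successor values.

(0,0): Delta=0.0035 Bond=-0.5224
(1,0): Delta=0.0000 Bond=0.0000
(1,1): Delta=0.0069 Bond=-1.5046
V0=0.1206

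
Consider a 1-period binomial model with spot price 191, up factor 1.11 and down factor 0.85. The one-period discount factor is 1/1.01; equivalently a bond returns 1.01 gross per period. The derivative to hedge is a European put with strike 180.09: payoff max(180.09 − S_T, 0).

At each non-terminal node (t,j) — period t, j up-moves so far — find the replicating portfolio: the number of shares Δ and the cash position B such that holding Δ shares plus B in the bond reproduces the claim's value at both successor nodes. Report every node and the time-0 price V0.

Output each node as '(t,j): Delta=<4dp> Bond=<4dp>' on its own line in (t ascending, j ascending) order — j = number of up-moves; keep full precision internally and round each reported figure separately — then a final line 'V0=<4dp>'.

(0,0): Delta=-0.3572 Bond=74.9863
V0=6.7555

The replicating-portfolio and risk-neutral prices coincide; use p* = (1.01−0.85)/(1.11−0.85) = 0.6154 for the latter.
Payoff layer (t=1): V(1,0)=17.7400, V(1,1)=0.0000
(0,0): S=191.0000. Δ = (V_up−V_dn)/(S_up−S_dn) = (0.0000−17.7400)/(212.0100−162.3500) = -0.3572. V = [p*·0.0000 + (1−p*)·17.7400]/1.01 = 6.7555. B = V − Δ·S = 74.9863.
Self-financing check: at every node Δ·S+B equals the discounted successor values.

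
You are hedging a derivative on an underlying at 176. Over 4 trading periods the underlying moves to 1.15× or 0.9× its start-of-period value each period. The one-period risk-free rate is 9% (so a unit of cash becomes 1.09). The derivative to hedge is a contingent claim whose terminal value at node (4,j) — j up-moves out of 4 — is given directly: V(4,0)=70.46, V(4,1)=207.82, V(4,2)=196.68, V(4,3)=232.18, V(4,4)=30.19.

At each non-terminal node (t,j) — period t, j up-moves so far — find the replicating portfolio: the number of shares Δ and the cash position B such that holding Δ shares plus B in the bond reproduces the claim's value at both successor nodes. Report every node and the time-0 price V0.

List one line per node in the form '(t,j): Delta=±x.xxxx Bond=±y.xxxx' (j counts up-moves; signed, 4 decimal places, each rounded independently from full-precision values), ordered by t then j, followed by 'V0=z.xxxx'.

Under the risk-neutral measure, an up-move has probability p* = (R−d)/(u−d) = 0.7600 and values discount at R = 1.09.
Terminal values V(4,·): V(4,0)=70.4600, V(4,1)=207.8200, V(4,2)=196.6800, V(4,3)=232.1800, V(4,4)=30.1900
(3,0): S=128.3040. Δ = (V_up−V_dn)/(S_up−S_dn) = (207.8200−70.4600)/(147.5496−115.4736) = 4.2823. V = [p*·207.8200 + (1−p*)·70.4600]/1.09 = 160.4161. B = V − Δ·S = -389.0239.
(3,1): S=163.9440. Δ = (V_up−V_dn)/(S_up−S_dn) = (196.6800−207.8200)/(188.5356−147.5496) = -0.2718. V = [p*·196.6800 + (1−p*)·207.8200]/1.09 = 182.8932. B = V − Δ·S = 227.4532.
(3,2): S=209.4840. Δ = (V_up−V_dn)/(S_up−S_dn) = (232.1800−196.6800)/(240.9066−188.5356) = 0.6779. V = [p*·232.1800 + (1−p*)·196.6800]/1.09 = 205.1927. B = V − Δ·S = 63.1927.
(3,3): S=267.6740. Δ = (V_up−V_dn)/(S_up−S_dn) = (30.1900−232.1800)/(307.8251−240.9066) = -3.0184. V = [p*·30.1900 + (1−p*)·232.1800]/1.09 = 72.1721. B = V − Δ·S = 880.1321.
(2,0): S=142.5600. Δ = (V_up−V_dn)/(S_up−S_dn) = (182.8932−160.4161)/(163.9440−128.3040) = 0.6307. V = [p*·182.8932 + (1−p*)·160.4161]/1.09 = 162.8429. B = V − Δ·S = 72.9346.
(2,1): S=182.1600. Δ = (V_up−V_dn)/(S_up−S_dn) = (205.1927−182.8932)/(209.4840−163.9440) = 0.4897. V = [p*·205.1927 + (1−p*)·182.8932]/1.09 = 183.3402. B = V − Δ·S = 94.1424.
(2,2): S=232.7600. Δ = (V_up−V_dn)/(S_up−S_dn) = (72.1721−205.1927)/(267.6740−209.4840) = -2.2860. V = [p*·72.1721 + (1−p*)·205.1927]/1.09 = 95.5019. B = V − Δ·S = 627.5841.
(1,0): S=158.4000. Δ = (V_up−V_dn)/(S_up−S_dn) = (183.3402−162.8429)/(182.1600−142.5600) = 0.5176. V = [p*·183.3402 + (1−p*)·162.8429]/1.09 = 163.6888. B = V − Δ·S = 81.6996.
(1,1): S=202.4000. Δ = (V_up−V_dn)/(S_up−S_dn) = (95.5019−183.3402)/(232.7600−182.1600) = -1.7359. V = [p*·95.5019 + (1−p*)·183.3402]/1.09 = 106.9569. B = V − Δ·S = 458.3102.
(0,0): S=176.0000. Δ = (V_up−V_dn)/(S_up−S_dn) = (106.9569−163.6888)/(202.4000−158.4000) = -1.2894. V = [p*·106.9569 + (1−p*)·163.6888]/1.09 = 110.6171. B = V − Δ·S = 337.5446.
The time-0 hedge costs 110.6171, which is the no-arbitrage price.

(0,0): Delta=-1.2894 Bond=337.5446
(1,0): Delta=0.5176 Bond=81.6996
(1,1): Delta=-1.7359 Bond=458.3102
(2,0): Delta=0.6307 Bond=72.9346
(2,1): Delta=0.4897 Bond=94.1424
(2,2): Delta=-2.2860 Bond=627.5841
(3,0): Delta=4.2823 Bond=-389.0239
(3,1): Delta=-0.2718 Bond=227.4532
(3,2): Delta=0.6779 Bond=63.1927
(3,3): Delta=-3.0184 Bond=880.1321
V0=110.6171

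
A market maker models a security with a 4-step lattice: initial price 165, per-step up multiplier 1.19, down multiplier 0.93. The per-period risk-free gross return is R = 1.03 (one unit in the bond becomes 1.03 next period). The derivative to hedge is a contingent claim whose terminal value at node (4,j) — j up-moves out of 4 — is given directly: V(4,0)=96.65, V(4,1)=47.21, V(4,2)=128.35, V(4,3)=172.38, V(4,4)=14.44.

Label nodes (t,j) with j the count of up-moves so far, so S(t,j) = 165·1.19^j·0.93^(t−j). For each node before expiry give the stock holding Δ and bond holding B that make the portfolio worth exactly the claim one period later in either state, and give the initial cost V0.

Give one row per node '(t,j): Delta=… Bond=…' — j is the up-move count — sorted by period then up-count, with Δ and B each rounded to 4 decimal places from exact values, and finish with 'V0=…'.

No-arbitrage ⇒ martingale measure with p* = (R−d)/(u−d) = 0.3846.
Terminal payoffs: V(4,0)=96.6500, V(4,1)=47.2100, V(4,2)=128.3500, V(4,3)=172.3800, V(4,4)=14.4400
(3,0): S=132.7189. Δ = (V_up−V_dn)/(S_up−S_dn) = (47.2100−96.6500)/(157.9355−123.4286) = -1.4328. V = [p*·47.2100 + (1−p*)·96.6500]/1.03 = 75.3734. B = V − Δ·S = 265.5273.
(3,1): S=169.8231. Δ = (V_up−V_dn)/(S_up−S_dn) = (128.3500−47.2100)/(202.0895−157.9355) = 1.8377. V = [p*·128.3500 + (1−p*)·47.2100]/1.03 = 76.1337. B = V − Δ·S = -235.9432.
(3,2): S=217.3005. Δ = (V_up−V_dn)/(S_up−S_dn) = (172.3800−128.3500)/(258.5876−202.0895) = 0.7793. V = [p*·172.3800 + (1−p*)·128.3500]/1.03 = 141.0530. B = V − Δ·S = -28.2931.
(3,3): S=278.0512. Δ = (V_up−V_dn)/(S_up−S_dn) = (14.4400−172.3800)/(330.8810−258.5876) = -2.1847. V = [p*·14.4400 + (1−p*)·172.3800]/1.03 = 108.3824. B = V − Δ·S = 715.8439.
(2,0): S=142.7085. Δ = (V_up−V_dn)/(S_up−S_dn) = (76.1337−75.3734)/(169.8231−132.7189) = 0.0205. V = [p*·76.1337 + (1−p*)·75.3734]/1.03 = 73.4620. B = V − Δ·S = 70.5379.
(2,1): S=182.6055. Δ = (V_up−V_dn)/(S_up−S_dn) = (141.0530−76.1337)/(217.3005−169.8231) = 1.3674. V = [p*·141.0530 + (1−p*)·76.1337]/1.03 = 98.1579. B = V − Δ·S = -151.5319.
(2,2): S=233.6565. Δ = (V_up−V_dn)/(S_up−S_dn) = (108.3824−141.0530)/(278.0512−217.3005) = -0.5378. V = [p*·108.3824 + (1−p*)·141.0530]/1.03 = 124.7450. B = V − Δ·S = 250.4014.
(1,0): S=153.4500. Δ = (V_up−V_dn)/(S_up−S_dn) = (98.1579−73.4620)/(182.6055−142.7085) = 0.6190. V = [p*·98.1579 + (1−p*)·73.4620]/1.03 = 80.5441. B = V − Δ·S = -14.4404.
(1,1): S=196.3500. Δ = (V_up−V_dn)/(S_up−S_dn) = (124.7450−98.1579)/(233.6565−182.6055) = 0.5208. V = [p*·124.7450 + (1−p*)·98.1579]/1.03 = 105.2269. B = V − Δ·S = 2.9688.
(0,0): S=165.0000. Δ = (V_up−V_dn)/(S_up−S_dn) = (105.2269−80.5441)/(196.3500−153.4500) = 0.5754. V = [p*·105.2269 + (1−p*)·80.5441]/1.03 = 87.4150. B = V − Δ·S = -7.5190.
The time-0 hedge costs 87.4150, which is the no-arbitrage price.

(0,0): Delta=0.5754 Bond=-7.5190
(1,0): Delta=0.6190 Bond=-14.4404
(1,1): Delta=0.5208 Bond=2.9688
(2,0): Delta=0.0205 Bond=70.5379
(2,1): Delta=1.3674 Bond=-151.5319
(2,2): Delta=-0.5378 Bond=250.4014
(3,0): Delta=-1.4328 Bond=265.5273
(3,1): Delta=1.8377 Bond=-235.9432
(3,2): Delta=0.7793 Bond=-28.2931
(3,3): Delta=-2.1847 Bond=715.8439
V0=87.4150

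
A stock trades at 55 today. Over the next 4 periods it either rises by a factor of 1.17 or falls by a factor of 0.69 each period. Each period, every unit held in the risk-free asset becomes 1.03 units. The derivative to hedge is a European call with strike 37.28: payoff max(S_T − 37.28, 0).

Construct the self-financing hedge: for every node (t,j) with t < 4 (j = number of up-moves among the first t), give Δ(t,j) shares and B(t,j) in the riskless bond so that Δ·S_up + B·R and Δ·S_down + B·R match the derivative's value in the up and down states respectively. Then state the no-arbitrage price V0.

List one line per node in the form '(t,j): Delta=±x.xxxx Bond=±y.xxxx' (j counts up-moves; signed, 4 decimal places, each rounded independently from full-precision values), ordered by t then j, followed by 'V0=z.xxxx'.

The replicating-portfolio and risk-neutral prices coincide; use p* = (1.03−0.69)/(1.17−0.69) = 0.7083 for the latter.
Payoff layer (t=4): V(4,0)=0.0000, V(4,1)=0.0000, V(4,2)=0.0000, V(4,3)=23.5012, V(4,4)=65.7838
  t=3,j=0: stock 18.0680 → up 21.1396 (V=0.0000), down 12.4669 (V=0.0000). Price 0.0000; hedge Δ=0.0000, bond B=0.0000.
  t=3,j=1: stock 30.6370 → up 35.8453 (V=0.0000), down 21.1396 (V=0.0000). Price 0.0000; hedge Δ=0.0000, bond B=0.0000.
  t=3,j=2: stock 51.9498 → up 60.7812 (V=23.5012), down 35.8453 (V=0.0000). Price 16.1618; hedge Δ=0.9425, bond B=-32.7990.
  t=3,j=3: stock 88.0887 → up 103.0638 (V=65.7838), down 60.7812 (V=23.5012). Price 51.8945; hedge Δ=1.0000, bond B=-36.1942.
  t=2,j=0: stock 26.1855 → up 30.6370 (V=0.0000), down 18.0680 (V=0.0000). Price 0.0000; hedge Δ=0.0000, bond B=0.0000.
  t=2,j=1: stock 44.4015 → up 51.9498 (V=16.1618), down 30.6370 (V=0.0000). Price 11.1145; hedge Δ=0.7583, bond B=-22.5560.
  t=2,j=2: stock 75.2895 → up 88.0887 (V=51.8945), down 51.9498 (V=16.1618). Price 40.2646; hedge Δ=0.9888, bond B=-34.1786.
  t=1,j=0: stock 37.9500 → up 44.4015 (V=11.1145), down 26.1855 (V=0.0000). Price 7.6435; hedge Δ=0.6102, bond B=-15.5118.
  t=1,j=1: stock 64.3500 → up 75.2895 (V=40.2646), down 44.4015 (V=11.1145). Price 30.8374; hedge Δ=0.9437, bond B=-29.8919.
  t=0,j=0: stock 55.0000 → up 64.3500 (V=30.8374), down 37.9500 (V=7.6435). Price 23.3713; hedge Δ=0.8786, bond B=-24.9492.
Root portfolio cost Δ·55+B reproduces V0=23.3713.

(0,0): Delta=0.8786 Bond=-24.9492
(1,0): Delta=0.6102 Bond=-15.5118
(1,1): Delta=0.9437 Bond=-29.8919
(2,0): Delta=0.0000 Bond=0.0000
(2,1): Delta=0.7583 Bond=-22.5560
(2,2): Delta=0.9888 Bond=-34.1786
(3,0): Delta=0.0000 Bond=0.0000
(3,1): Delta=0.0000 Bond=0.0000
(3,2): Delta=0.9425 Bond=-32.7990
(3,3): Delta=1.0000 Bond=-36.1942
V0=23.3713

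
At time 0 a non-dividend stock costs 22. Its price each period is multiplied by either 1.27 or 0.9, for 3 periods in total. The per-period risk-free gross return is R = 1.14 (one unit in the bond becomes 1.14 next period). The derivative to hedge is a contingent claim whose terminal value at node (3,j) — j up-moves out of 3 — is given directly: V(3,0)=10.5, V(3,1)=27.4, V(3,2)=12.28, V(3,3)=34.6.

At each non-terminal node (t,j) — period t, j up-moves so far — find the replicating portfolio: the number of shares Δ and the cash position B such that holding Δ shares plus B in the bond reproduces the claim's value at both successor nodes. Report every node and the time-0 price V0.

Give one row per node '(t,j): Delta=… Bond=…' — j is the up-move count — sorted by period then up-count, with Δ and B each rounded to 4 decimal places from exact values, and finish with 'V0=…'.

No-arbitrage ⇒ martingale measure with p* = (R−d)/(u−d) = 0.6486.
Payoff layer (t=3): V(3,0)=10.5000, V(3,1)=27.4000, V(3,2)=12.2800, V(3,3)=34.6000
Node (2,0) S=17.8200: V=(p*·27.4000+(1−p*)·10.5000)/1.14=18.8265; Δ=(27.4000−10.5000)/(22.6314−16.0380)=2.5632; B=V−Δ·S=-26.8492
Node (2,1) S=25.1460: V=(p*·12.2800+(1−p*)·27.4000)/1.14=15.4320; Δ=(12.2800−27.4000)/(31.9354−22.6314)=-1.6251; B=V−Δ·S=56.2968
Node (2,2) S=35.4838: V=(p*·34.6000+(1−p*)·12.2800)/1.14=23.4718; Δ=(34.6000−12.2800)/(45.0644−31.9354)=1.7001; B=V−Δ·S=-36.8525
Node (1,0) S=19.8000: V=(p*·15.4320+(1−p*)·18.8265)/1.14=14.5830; Δ=(15.4320−18.8265)/(25.1460−17.8200)=-0.4633; B=V−Δ·S=23.7573
Node (1,1) S=27.9400: V=(p*·23.4718+(1−p*)·15.4320)/1.14=18.1114; Δ=(23.4718−15.4320)/(35.4838−25.1460)=0.7777; B=V−Δ·S=-3.6179
Node (0,0) S=22.0000: V=(p*·18.1114+(1−p*)·14.5830)/1.14=14.7997; Δ=(18.1114−14.5830)/(27.9400−19.8000)=0.4335; B=V−Δ·S=5.2635
Each (Δ,B) replicates both successor values, so the strategy is self-financing and V0 is arbitrage-free.

(0,0): Delta=0.4335 Bond=5.2635
(1,0): Delta=-0.4633 Bond=23.7573
(1,1): Delta=0.7777 Bond=-3.6179
(2,0): Delta=2.5632 Bond=-26.8492
(2,1): Delta=-1.6251 Bond=56.2968
(2,2): Delta=1.7001 Bond=-36.8525
V0=14.7997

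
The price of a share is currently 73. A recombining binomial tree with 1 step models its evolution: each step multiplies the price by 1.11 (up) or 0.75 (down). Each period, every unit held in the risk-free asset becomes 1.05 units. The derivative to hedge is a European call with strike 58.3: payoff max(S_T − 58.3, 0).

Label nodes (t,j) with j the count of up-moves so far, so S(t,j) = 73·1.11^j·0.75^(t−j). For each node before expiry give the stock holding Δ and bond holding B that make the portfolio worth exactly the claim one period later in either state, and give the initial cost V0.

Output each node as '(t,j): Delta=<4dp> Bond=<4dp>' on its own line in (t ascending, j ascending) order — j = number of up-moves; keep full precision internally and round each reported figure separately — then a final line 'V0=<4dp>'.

(0,0): Delta=0.8649 Bond=-45.0992
V0=18.0397

Under the risk-neutral measure, an up-move has probability p* = (R−d)/(u−d) = 0.8333 and values discount at R = 1.05.
Terminal values V(1,·): V(1,0)=0.0000, V(1,1)=22.7300
(0,0): S=73.0000. Δ = (V_up−V_dn)/(S_up−S_dn) = (22.7300−0.0000)/(81.0300−54.7500) = 0.8649. V = [p*·22.7300 + (1−p*)·0.0000]/1.05 = 18.0397. B = V − Δ·S = -45.0992.
The time-0 hedge costs 18.0397, which is the no-arbitrage price.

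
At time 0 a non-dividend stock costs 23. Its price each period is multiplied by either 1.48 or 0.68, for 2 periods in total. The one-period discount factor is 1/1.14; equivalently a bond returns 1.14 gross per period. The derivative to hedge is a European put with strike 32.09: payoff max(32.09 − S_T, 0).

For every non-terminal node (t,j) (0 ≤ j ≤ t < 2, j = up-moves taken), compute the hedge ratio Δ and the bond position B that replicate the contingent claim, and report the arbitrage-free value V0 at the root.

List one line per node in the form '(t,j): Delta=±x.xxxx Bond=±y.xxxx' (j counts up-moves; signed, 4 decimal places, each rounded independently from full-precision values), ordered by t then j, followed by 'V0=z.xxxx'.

The replicating-portfolio and risk-neutral prices coincide; use p* = (1.14−0.68)/(1.48−0.68) = 0.5750 for the latter.
Terminal payoffs: V(2,0)=21.4548, V(2,1)=8.9428, V(2,2)=0.0000
  t=1,j=0: stock 15.6400 → up 23.1472 (V=8.9428), down 10.6352 (V=21.4548). Price 12.5091; hedge Δ=-1.0000, bond B=28.1491.
  t=1,j=1: stock 34.0400 → up 50.3792 (V=0.0000), down 23.1472 (V=8.9428). Price 3.3339; hedge Δ=-0.3284, bond B=14.5124.
  t=0,j=0: stock 23.0000 → up 34.0400 (V=3.3339), down 15.6400 (V=12.5091). Price 6.3451; hedge Δ=-0.4987, bond B=17.8141.
Self-financing check: at every node Δ·S+B equals the discounted successor values.

(0,0): Delta=-0.4987 Bond=17.8141
(1,0): Delta=-1.0000 Bond=28.1491
(1,1): Delta=-0.3284 Bond=14.5124
V0=6.3451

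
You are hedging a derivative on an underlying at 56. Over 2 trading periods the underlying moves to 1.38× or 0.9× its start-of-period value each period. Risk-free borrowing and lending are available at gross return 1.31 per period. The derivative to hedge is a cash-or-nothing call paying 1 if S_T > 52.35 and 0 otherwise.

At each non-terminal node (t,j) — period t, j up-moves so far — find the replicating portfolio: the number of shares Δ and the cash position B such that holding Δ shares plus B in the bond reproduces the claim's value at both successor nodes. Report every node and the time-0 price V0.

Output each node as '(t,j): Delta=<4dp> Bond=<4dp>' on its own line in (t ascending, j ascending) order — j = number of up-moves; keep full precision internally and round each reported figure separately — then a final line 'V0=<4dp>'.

(0,0): Delta=0.0041 Bond=0.3384
(1,0): Delta=0.0413 Bond=-1.4313
(1,1): Delta=0.0000 Bond=0.7634
V0=0.5703

No-arbitrage ⇒ martingale measure with p* = (R−d)/(u−d) = 0.8542.
Terminal payoffs: V(2,0)=0.0000, V(2,1)=1.0000, V(2,2)=1.0000
  t=1,j=0: stock 50.4000 → up 69.5520 (V=1.0000), down 45.3600 (V=0.0000). Price 0.6520; hedge Δ=0.0413, bond B=-1.4313.
  t=1,j=1: stock 77.2800 → up 106.6464 (V=1.0000), down 69.5520 (V=1.0000). Price 0.7634; hedge Δ=0.0000, bond B=0.7634.
  t=0,j=0: stock 56.0000 → up 77.2800 (V=0.7634), down 50.4000 (V=0.6520). Price 0.5703; hedge Δ=0.0041, bond B=0.3384.
Self-financing check: at every node Δ·S+B equals the discounted successor values.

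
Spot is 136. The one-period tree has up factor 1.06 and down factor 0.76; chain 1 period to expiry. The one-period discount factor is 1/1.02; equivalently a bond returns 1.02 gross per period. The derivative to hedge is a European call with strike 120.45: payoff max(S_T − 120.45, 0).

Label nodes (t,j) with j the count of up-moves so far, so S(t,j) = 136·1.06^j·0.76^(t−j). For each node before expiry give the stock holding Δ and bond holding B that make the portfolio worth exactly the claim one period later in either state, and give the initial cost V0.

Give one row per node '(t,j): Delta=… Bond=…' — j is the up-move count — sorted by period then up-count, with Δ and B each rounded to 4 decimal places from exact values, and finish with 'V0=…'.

(0,0): Delta=0.5811 Bond=-58.8876
V0=20.1458

No-arbitrage ⇒ martingale measure with p* = (R−d)/(u−d) = 0.8667.
Payoff layer (t=1): V(1,0)=0.0000, V(1,1)=23.7100
Node (0,0) S=136.0000: V=(p*·23.7100+(1−p*)·0.0000)/1.02=20.1458; Δ=(23.7100−0.0000)/(144.1600−103.3600)=0.5811; B=V−Δ·S=-58.8876
Self-financing check: at every node Δ·S+B equals the discounted successor values.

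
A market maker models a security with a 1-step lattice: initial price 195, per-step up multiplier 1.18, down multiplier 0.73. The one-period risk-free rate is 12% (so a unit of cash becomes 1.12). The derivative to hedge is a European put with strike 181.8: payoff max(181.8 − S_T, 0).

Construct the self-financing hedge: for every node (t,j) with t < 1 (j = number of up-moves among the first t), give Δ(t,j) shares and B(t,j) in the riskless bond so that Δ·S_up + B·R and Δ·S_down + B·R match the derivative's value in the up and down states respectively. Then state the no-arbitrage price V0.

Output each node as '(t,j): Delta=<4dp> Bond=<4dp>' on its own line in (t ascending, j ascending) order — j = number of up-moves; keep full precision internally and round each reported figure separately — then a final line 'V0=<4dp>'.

No-arbitrage ⇒ martingale measure with p* = (R−d)/(u−d) = 0.8667.
At expiry t=1: V(1,0)=39.4500, V(1,1)=0.0000
  t=0,j=0: stock 195.0000 → up 230.1000 (V=0.0000), down 142.3500 (V=39.4500). Price 4.6964; hedge Δ=-0.4496, bond B=92.3631.
Check: Δ(0,0)·S0 + B(0,0) = 4.6964 = V0.

(0,0): Delta=-0.4496 Bond=92.3631
V0=4.6964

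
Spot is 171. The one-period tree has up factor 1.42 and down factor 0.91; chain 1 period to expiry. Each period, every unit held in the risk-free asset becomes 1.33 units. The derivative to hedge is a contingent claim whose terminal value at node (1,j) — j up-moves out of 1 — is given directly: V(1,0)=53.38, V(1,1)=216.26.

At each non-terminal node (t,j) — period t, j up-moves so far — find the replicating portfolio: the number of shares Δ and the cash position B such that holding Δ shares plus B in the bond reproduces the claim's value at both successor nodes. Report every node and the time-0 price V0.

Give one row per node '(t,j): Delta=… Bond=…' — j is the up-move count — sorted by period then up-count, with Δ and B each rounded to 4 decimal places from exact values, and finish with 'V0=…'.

(0,0): Delta=1.8677 Bond=-178.3827
V0=140.9898

No-arbitrage ⇒ martingale measure with p* = (R−d)/(u−d) = 0.8235.
Terminal payoffs: V(1,0)=53.3800, V(1,1)=216.2600
Node (0,0) S=171.0000: V=(p*·216.2600+(1−p*)·53.3800)/1.33=140.9898; Δ=(216.2600−53.3800)/(242.8200−155.6100)=1.8677; B=V−Δ·S=-178.3827
Self-financing check: at every node Δ·S+B equals the discounted successor values.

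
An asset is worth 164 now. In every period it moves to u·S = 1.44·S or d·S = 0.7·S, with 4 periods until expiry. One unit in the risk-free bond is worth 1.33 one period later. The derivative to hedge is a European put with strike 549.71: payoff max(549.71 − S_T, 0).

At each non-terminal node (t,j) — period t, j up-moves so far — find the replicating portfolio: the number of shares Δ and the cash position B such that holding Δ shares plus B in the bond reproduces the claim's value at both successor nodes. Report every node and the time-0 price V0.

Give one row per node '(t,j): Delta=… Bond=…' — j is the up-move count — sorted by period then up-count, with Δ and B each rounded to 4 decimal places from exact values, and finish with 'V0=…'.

Under the risk-neutral measure, an up-move has probability p* = (R−d)/(u−d) = 0.8514 and values discount at R = 1.33.
Terminal payoffs: V(4,0)=510.3336, V(4,1)=468.7071, V(4,2)=383.0755, V(4,3)=206.9190, V(4,4)=0.0000
Node (3,0) S=56.2520: V=(p*·468.7071+(1−p*)·510.3336)/1.33=357.0638; Δ=(468.7071−510.3336)/(81.0029−39.3764)=-1.0000; B=V−Δ·S=413.3158
Node (3,1) S=115.7184: V=(p*·383.0755+(1−p*)·468.7071)/1.33=297.5974; Δ=(383.0755−468.7071)/(166.6345−81.0029)=-1.0000; B=V−Δ·S=413.3158
Node (3,2) S=238.0493: V=(p*·206.9190+(1−p*)·383.0755)/1.33=175.2665; Δ=(206.9190−383.0755)/(342.7910−166.6345)=-1.0000; B=V−Δ·S=413.3158
Node (3,3) S=489.7014: V=(p*·0.0000+(1−p*)·206.9190)/1.33=23.1265; Δ=(0.0000−206.9190)/(705.1700−342.7910)=-0.5710; B=V−Δ·S=302.7468
Node (2,0) S=80.3600: V=(p*·297.5974+(1−p*)·357.0638)/1.33=230.4038; Δ=(297.5974−357.0638)/(115.7184−56.2520)=-1.0000; B=V−Δ·S=310.7638
Node (2,1) S=165.3120: V=(p*·175.2665+(1−p*)·297.5974)/1.33=145.4518; Δ=(175.2665−297.5974)/(238.0493−115.7184)=-1.0000; B=V−Δ·S=310.7638
Node (2,2) S=340.0704: V=(p*·23.1265+(1−p*)·175.2665)/1.33=34.3924; Δ=(23.1265−175.2665)/(489.7014−238.0493)=-0.6046; B=V−Δ·S=239.9870
Node (1,0) S=114.8000: V=(p*·145.4518+(1−p*)·230.4038)/1.33=118.8570; Δ=(145.4518−230.4038)/(165.3120−80.3600)=-1.0000; B=V−Δ·S=233.6570
Node (1,1) S=236.1600: V=(p*·34.3924+(1−p*)·145.4518)/1.33=38.2716; Δ=(34.3924−145.4518)/(340.0704−165.3120)=-0.6355; B=V−Δ·S=188.3518
Node (0,0) S=164.0000: V=(p*·38.2716+(1−p*)·118.8570)/1.33=37.7823; Δ=(38.2716−118.8570)/(236.1600−114.8000)=-0.6640; B=V−Δ·S=146.6815
Check: Δ(0,0)·S0 + B(0,0) = 37.7823 = V0.

(0,0): Delta=-0.6640 Bond=146.6815
(1,0): Delta=-1.0000 Bond=233.6570
(1,1): Delta=-0.6355 Bond=188.3518
(2,0): Delta=-1.0000 Bond=310.7638
(2,1): Delta=-1.0000 Bond=310.7638
(2,2): Delta=-0.6046 Bond=239.9870
(3,0): Delta=-1.0000 Bond=413.3158
(3,1): Delta=-1.0000 Bond=413.3158
(3,2): Delta=-1.0000 Bond=413.3158
(3,3): Delta=-0.5710 Bond=302.7468
V0=37.7823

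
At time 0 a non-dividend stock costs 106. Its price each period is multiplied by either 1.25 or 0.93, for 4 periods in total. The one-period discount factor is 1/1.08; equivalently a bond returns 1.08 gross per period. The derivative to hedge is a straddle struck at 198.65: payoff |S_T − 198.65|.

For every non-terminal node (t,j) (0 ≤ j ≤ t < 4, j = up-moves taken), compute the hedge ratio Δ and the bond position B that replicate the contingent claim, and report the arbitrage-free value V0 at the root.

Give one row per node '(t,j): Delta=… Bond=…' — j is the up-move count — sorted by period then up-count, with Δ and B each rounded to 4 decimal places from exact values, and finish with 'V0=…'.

The replicating-portfolio and risk-neutral prices coincide; use p* = (1.08−0.93)/(1.25−0.93) = 0.4688 for the latter.
At expiry t=4: V(4,0)=119.3565, V(4,1)=92.0727, V(4,2)=55.4009, V(4,3)=6.1109, V(4,4)=60.1391
(3,0): S=85.2618. Δ = (V_up−V_dn)/(S_up−S_dn) = (92.0727−119.3565)/(106.5773−79.2935) = -1.0000. V = [p*·92.0727 + (1−p*)·119.3565]/1.08 = 98.6733. B = V − Δ·S = 183.9352.
(3,1): S=114.5993. Δ = (V_up−V_dn)/(S_up−S_dn) = (55.4009−92.0727)/(143.2491−106.5773) = -1.0000. V = [p*·55.4009 + (1−p*)·92.0727]/1.08 = 69.3359. B = V − Δ·S = 183.9352.
(3,2): S=154.0312. Δ = (V_up−V_dn)/(S_up−S_dn) = (6.1109−55.4009)/(192.5391−143.2491) = -1.0000. V = [p*·6.1109 + (1−p*)·55.4009]/1.08 = 29.9039. B = V − Δ·S = 183.9352.
(3,3): S=207.0312. Δ = (V_up−V_dn)/(S_up−S_dn) = (60.1391−6.1109)/(258.7891−192.5391) = 0.8155. V = [p*·60.1391 + (1−p*)·6.1109]/1.08 = 29.1080. B = V − Δ·S = -139.7299.
(2,0): S=91.6794. Δ = (V_up−V_dn)/(S_up−S_dn) = (69.3359−98.6733)/(114.5993−85.2618) = -1.0000. V = [p*·69.3359 + (1−p*)·98.6733]/1.08 = 78.6310. B = V − Δ·S = 170.3104.
(2,1): S=123.2250. Δ = (V_up−V_dn)/(S_up−S_dn) = (29.9039−69.3359)/(154.0312−114.5993) = -1.0000. V = [p*·29.9039 + (1−p*)·69.3359]/1.08 = 47.0854. B = V − Δ·S = 170.3104.
(2,2): S=165.6250. Δ = (V_up−V_dn)/(S_up−S_dn) = (29.1080−29.9039)/(207.0312−154.0312) = -0.0150. V = [p*·29.1080 + (1−p*)·29.9039]/1.08 = 27.3434. B = V − Δ·S = 29.8307.
(1,0): S=98.5800. Δ = (V_up−V_dn)/(S_up−S_dn) = (47.0854−78.6310)/(123.2250−91.6794) = -1.0000. V = [p*·47.0854 + (1−p*)·78.6310]/1.08 = 59.1148. B = V − Δ·S = 157.6948.
(1,1): S=132.5000. Δ = (V_up−V_dn)/(S_up−S_dn) = (27.3434−47.0854)/(165.6250−123.2250) = -0.4656. V = [p*·27.3434 + (1−p*)·47.0854]/1.08 = 35.0290. B = V − Δ·S = 96.7227.
(0,0): S=106.0000. Δ = (V_up−V_dn)/(S_up−S_dn) = (35.0290−59.1148)/(132.5000−98.5800) = -0.7101. V = [p*·35.0290 + (1−p*)·59.1148]/1.08 = 44.2820. B = V − Δ·S = 119.5501.
Check: Δ(0,0)·S0 + B(0,0) = 44.2820 = V0.

(0,0): Delta=-0.7101 Bond=119.5501
(1,0): Delta=-1.0000 Bond=157.6948
(1,1): Delta=-0.4656 Bond=96.7227
(2,0): Delta=-1.0000 Bond=170.3104
(2,1): Delta=-1.0000 Bond=170.3104
(2,2): Delta=-0.0150 Bond=29.8307
(3,0): Delta=-1.0000 Bond=183.9352
(3,1): Delta=-1.0000 Bond=183.9352
(3,2): Delta=-1.0000 Bond=183.9352
(3,3): Delta=0.8155 Bond=-139.7299
V0=44.2820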